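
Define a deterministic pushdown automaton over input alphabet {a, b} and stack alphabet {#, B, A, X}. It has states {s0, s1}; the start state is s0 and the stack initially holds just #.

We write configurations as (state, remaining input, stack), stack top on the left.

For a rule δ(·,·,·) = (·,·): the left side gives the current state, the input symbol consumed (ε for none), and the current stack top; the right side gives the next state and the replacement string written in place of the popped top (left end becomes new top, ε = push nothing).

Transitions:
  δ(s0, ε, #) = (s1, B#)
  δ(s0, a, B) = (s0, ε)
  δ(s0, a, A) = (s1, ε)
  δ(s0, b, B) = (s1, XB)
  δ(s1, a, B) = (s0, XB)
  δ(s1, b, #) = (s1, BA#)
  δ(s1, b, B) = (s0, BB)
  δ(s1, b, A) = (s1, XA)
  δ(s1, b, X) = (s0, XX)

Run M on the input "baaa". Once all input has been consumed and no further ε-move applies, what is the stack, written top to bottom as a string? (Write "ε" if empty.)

XB#

(s0, baaa, #)
  ε-move, top #: go to s1, push B# → (s1, baaa, B#)
  read b, top B: go to s0, push BB → (s0, aaa, BB#)
  read a, top B: go to s0, push ε → (s0, aa, B#)
  read a, top B: go to s0, push ε → (s0, a, #)
  ε-move, top #: go to s1, push B# → (s1, a, B#)
  read a, top B: go to s0, push XB → (s0, ε, XB#)
All input consumed in state s0 with stack XB#.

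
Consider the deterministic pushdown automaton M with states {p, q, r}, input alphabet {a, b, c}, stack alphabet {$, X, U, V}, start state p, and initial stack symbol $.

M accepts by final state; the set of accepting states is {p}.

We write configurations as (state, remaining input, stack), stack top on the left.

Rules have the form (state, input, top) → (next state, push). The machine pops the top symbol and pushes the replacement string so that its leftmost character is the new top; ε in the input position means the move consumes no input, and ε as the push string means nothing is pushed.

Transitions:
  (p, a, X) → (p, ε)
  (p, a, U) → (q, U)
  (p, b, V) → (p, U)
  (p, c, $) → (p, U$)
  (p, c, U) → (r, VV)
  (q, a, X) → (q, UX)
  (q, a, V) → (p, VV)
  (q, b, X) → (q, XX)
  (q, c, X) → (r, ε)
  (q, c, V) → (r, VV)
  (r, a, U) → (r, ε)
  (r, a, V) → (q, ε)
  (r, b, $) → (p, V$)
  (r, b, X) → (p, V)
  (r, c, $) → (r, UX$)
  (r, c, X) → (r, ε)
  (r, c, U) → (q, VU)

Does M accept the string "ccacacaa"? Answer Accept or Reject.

Accept

(p, ccacacaa, $) ⊢ (p, cacacaa, U$) ⊢ (r, acacaa, VV$) ⊢ (q, cacaa, V$) ⊢ (r, acaa, VV$) ⊢ (q, caa, V$) ⊢ (r, aa, VV$) ⊢ (q, a, V$) ⊢ (p, ε, VV$)
All input consumed; state p ∈ F.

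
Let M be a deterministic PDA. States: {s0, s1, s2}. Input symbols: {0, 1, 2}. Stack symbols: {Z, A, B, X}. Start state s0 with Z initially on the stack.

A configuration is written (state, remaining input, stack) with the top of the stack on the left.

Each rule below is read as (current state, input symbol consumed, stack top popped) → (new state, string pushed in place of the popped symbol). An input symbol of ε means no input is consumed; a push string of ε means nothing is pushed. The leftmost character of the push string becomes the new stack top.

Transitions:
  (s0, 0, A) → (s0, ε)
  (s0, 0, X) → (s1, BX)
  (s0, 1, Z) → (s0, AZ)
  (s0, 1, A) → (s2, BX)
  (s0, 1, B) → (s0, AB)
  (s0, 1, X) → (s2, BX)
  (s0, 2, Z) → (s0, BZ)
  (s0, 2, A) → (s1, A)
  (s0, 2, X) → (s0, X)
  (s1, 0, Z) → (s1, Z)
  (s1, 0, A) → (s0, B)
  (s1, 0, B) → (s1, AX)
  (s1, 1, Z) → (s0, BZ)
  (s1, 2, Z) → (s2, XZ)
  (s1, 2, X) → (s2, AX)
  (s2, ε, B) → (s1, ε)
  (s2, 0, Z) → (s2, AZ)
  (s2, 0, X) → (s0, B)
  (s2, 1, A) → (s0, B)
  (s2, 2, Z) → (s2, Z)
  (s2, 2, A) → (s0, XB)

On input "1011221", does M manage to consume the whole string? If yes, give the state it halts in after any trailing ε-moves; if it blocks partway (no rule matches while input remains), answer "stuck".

s1

(s0, 1011221, Z) ⊢ (s0, 011221, AZ) ⊢ (s0, 11221, Z) ⊢ (s0, 1221, AZ) ⊢ (s2, 221, BXZ) ⊢ (s1, 221, XZ) ⊢ (s2, 21, AXZ) ⊢ (s0, 1, XBXZ) ⊢ (s2, ε, BXBXZ) ⊢ (s1, ε, XBXZ)
All input consumed; M is in state s1.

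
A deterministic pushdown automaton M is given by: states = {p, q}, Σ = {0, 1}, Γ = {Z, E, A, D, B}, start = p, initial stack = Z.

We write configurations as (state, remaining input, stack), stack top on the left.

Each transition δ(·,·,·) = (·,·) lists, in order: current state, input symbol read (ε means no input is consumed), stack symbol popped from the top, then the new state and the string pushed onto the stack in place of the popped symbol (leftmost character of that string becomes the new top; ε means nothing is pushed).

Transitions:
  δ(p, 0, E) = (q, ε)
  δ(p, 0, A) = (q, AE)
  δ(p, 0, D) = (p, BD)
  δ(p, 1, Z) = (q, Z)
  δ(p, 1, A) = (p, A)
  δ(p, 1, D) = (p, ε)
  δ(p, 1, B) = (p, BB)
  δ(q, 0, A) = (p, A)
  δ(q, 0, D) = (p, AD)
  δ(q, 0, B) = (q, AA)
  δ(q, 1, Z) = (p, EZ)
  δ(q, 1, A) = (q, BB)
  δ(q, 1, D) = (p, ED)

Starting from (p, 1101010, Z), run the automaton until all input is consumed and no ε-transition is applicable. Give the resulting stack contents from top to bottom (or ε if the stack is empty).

(p, 1101010, Z)
  read 1, top Z: go to q, push Z → (q, 101010, Z)
  read 1, top Z: go to p, push EZ → (p, 01010, EZ)
  read 0, top E: go to q, push ε → (q, 1010, Z)
  read 1, top Z: go to p, push EZ → (p, 010, EZ)
  read 0, top E: go to q, push ε → (q, 10, Z)
  read 1, top Z: go to p, push EZ → (p, 0, EZ)
  read 0, top E: go to q, push ε → (q, ε, Z)
All input consumed in state q with stack Z.

Z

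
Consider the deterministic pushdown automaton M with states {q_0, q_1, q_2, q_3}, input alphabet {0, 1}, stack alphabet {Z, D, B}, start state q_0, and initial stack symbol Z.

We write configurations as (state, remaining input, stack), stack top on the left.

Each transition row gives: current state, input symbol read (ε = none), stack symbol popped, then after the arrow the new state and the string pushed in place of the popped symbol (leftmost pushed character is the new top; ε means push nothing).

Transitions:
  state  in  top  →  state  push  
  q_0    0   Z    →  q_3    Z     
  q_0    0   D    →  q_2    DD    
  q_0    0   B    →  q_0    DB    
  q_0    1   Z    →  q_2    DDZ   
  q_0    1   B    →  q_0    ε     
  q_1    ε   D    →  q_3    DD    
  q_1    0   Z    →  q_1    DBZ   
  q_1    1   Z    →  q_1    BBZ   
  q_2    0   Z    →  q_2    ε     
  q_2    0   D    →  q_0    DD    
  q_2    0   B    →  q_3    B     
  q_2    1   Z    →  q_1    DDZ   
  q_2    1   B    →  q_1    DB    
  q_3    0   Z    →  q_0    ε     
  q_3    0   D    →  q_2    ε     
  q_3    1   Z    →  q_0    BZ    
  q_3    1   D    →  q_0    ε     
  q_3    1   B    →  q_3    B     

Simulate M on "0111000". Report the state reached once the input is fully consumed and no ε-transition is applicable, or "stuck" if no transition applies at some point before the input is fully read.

q_0

(q_0, 0111000, Z)
  read 0, top Z: go to q_3, push Z → (q_3, 111000, Z)
  read 1, top Z: go to q_0, push BZ → (q_0, 11000, BZ)
  read 1, top B: go to q_0, push ε → (q_0, 1000, Z)
  read 1, top Z: go to q_2, push DDZ → (q_2, 000, DDZ)
  read 0, top D: go to q_0, push DD → (q_0, 00, DDDZ)
  read 0, top D: go to q_2, push DD → (q_2, 0, DDDDZ)
  read 0, top D: go to q_0, push DD → (q_0, ε, DDDDDZ)
All input consumed; M is in state q_0.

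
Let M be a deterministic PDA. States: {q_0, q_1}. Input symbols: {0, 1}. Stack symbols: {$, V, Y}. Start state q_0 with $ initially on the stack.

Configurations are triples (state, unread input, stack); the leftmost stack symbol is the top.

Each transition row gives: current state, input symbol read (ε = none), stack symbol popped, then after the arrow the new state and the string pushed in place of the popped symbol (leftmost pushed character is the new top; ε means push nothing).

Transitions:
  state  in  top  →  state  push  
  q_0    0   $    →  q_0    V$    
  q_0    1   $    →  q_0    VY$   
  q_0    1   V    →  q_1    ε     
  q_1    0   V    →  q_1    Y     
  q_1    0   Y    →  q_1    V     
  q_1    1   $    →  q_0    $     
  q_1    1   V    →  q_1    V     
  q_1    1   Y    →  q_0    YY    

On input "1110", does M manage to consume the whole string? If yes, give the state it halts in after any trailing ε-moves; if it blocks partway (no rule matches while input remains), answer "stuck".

(q_0, 1110, $) ⊢ (q_0, 110, VY$) ⊢ (q_1, 10, Y$) ⊢ (q_0, 0, YY$)
No transition for (q_0, 0, top Y); M blocks with input 0 remaining.

stuck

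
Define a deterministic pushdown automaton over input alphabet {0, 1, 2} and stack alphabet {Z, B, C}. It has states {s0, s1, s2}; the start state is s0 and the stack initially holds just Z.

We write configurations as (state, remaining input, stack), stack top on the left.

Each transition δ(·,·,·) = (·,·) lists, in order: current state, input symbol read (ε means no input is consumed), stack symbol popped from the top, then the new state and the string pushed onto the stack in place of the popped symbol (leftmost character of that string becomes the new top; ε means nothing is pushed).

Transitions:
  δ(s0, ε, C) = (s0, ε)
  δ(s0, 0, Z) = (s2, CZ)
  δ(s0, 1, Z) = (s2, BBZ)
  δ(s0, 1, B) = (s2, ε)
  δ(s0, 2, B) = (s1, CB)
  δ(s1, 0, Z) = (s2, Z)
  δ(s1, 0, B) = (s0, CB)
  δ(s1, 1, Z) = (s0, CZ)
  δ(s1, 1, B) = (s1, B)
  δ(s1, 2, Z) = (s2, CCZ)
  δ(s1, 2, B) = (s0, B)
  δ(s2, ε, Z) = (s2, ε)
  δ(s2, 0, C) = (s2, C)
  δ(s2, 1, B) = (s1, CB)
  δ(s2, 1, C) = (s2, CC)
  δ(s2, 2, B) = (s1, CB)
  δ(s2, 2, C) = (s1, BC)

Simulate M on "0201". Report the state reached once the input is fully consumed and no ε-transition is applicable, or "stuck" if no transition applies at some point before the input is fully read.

(s0, 0201, Z) ⊢ (s2, 201, CZ) ⊢ (s1, 01, BCZ) ⊢ (s0, 1, CBCZ) ⊢ (s0, 1, BCZ) ⊢ (s2, ε, CZ)
All input consumed; M is in state s2.

s2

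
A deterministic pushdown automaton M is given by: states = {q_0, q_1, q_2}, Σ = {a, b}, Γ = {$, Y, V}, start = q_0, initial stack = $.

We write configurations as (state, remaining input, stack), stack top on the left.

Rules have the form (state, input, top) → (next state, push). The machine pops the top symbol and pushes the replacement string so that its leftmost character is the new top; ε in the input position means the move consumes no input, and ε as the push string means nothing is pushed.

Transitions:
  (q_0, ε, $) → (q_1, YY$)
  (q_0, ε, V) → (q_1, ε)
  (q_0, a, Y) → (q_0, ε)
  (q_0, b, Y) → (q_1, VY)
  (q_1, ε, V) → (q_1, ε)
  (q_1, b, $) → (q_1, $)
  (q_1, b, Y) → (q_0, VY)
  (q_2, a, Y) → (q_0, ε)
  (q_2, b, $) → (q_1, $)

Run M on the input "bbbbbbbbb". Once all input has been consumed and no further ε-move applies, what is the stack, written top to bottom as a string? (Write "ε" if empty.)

(q_0, bbbbbbbbb, $)
  ε-move, top $: go to q_1, push YY$ → (q_1, bbbbbbbbb, YY$)
  read b, top Y: go to q_0, push VY → (q_0, bbbbbbbb, VYY$)
  ε-move, top V: go to q_1, push ε → (q_1, bbbbbbbb, YY$)
  read b, top Y: go to q_0, push VY → (q_0, bbbbbbb, VYY$)
  ε-move, top V: go to q_1, push ε → (q_1, bbbbbbb, YY$)
  read b, top Y: go to q_0, push VY → (q_0, bbbbbb, VYY$)
  ε-move, top V: go to q_1, push ε → (q_1, bbbbbb, YY$)
  read b, top Y: go to q_0, push VY → (q_0, bbbbb, VYY$)
  ε-move, top V: go to q_1, push ε → (q_1, bbbbb, YY$)
  read b, top Y: go to q_0, push VY → (q_0, bbbb, VYY$)
  ε-move, top V: go to q_1, push ε → (q_1, bbbb, YY$)
  read b, top Y: go to q_0, push VY → (q_0, bbb, VYY$)
  ε-move, top V: go to q_1, push ε → (q_1, bbb, YY$)
  read b, top Y: go to q_0, push VY → (q_0, bb, VYY$)
  ε-move, top V: go to q_1, push ε → (q_1, bb, YY$)
  read b, top Y: go to q_0, push VY → (q_0, b, VYY$)
  ε-move, top V: go to q_1, push ε → (q_1, b, YY$)
  read b, top Y: go to q_0, push VY → (q_0, ε, VYY$)
  ε-move, top V: go to q_1, push ε → (q_1, ε, YY$)
All input consumed in state q_1 with stack YY$.

YY$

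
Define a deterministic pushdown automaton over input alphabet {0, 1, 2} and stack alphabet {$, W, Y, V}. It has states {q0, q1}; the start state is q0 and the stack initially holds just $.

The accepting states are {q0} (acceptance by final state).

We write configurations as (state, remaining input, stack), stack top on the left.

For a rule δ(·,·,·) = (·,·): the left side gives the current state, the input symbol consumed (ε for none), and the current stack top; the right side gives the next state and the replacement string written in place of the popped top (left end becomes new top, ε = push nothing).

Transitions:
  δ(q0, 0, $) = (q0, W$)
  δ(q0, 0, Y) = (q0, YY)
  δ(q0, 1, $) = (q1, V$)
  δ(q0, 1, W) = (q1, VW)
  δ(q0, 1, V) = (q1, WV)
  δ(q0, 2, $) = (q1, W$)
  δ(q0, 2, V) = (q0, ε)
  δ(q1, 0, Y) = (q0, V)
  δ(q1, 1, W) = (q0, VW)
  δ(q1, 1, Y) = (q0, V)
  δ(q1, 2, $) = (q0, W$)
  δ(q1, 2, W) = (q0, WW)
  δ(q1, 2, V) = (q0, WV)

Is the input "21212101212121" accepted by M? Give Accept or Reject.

(q0, 21212101212121, $)
  read 2, top $: go to q1, push W$ → (q1, 1212101212121, W$)
  read 1, top W: go to q0, push VW → (q0, 212101212121, VW$)
  read 2, top V: go to q0, push ε → (q0, 12101212121, W$)
  read 1, top W: go to q1, push VW → (q1, 2101212121, VW$)
  read 2, top V: go to q0, push WV → (q0, 101212121, WVW$)
  read 1, top W: go to q1, push VW → (q1, 01212121, VWVW$)
No transition applies at (q1, 01212121, VWVW$); input not fully consumed.

Reject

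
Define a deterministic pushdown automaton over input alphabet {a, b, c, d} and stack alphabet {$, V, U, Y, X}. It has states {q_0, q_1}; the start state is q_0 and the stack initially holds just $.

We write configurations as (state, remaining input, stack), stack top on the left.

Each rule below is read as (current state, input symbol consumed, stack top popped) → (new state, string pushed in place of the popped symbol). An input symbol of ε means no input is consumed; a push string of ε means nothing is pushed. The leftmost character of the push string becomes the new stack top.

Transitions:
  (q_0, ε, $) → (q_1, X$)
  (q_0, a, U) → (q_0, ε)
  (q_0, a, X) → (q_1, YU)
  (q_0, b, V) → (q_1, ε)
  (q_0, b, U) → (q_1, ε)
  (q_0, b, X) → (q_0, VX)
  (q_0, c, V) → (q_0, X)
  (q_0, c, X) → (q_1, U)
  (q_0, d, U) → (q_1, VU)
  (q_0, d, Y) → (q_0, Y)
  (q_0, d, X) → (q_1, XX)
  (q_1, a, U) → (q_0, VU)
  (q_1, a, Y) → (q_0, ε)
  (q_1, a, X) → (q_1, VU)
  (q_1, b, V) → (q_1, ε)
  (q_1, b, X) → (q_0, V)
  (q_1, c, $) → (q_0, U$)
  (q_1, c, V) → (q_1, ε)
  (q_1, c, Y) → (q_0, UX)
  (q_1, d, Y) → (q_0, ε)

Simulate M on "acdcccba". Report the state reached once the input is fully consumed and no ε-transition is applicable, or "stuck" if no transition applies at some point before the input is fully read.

stuck

(q_0, acdcccba, $) ⊢ (q_1, acdcccba, X$) ⊢ (q_1, cdcccba, VU$) ⊢ (q_1, dcccba, U$)
No transition for (q_1, d, top U); M blocks with input dcccba remaining.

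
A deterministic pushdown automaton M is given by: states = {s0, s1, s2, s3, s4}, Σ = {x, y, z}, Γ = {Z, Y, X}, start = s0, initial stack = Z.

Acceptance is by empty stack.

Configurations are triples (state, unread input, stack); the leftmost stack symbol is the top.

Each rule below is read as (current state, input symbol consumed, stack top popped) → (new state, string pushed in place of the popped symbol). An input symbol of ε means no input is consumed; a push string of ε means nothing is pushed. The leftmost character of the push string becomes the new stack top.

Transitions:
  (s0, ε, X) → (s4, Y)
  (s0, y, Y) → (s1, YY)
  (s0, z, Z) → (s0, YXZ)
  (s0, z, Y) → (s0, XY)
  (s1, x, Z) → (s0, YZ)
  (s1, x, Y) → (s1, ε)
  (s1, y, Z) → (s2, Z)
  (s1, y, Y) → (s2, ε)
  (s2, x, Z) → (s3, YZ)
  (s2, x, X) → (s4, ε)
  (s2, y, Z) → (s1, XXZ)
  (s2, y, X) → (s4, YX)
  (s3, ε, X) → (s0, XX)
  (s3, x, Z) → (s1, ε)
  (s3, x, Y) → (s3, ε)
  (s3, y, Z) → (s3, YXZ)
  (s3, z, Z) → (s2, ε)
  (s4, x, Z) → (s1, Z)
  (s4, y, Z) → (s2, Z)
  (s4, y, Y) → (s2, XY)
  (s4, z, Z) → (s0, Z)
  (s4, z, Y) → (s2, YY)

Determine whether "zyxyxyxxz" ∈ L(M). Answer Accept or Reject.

Accept

(s0, zyxyxyxxz, Z)
  read z, top Z: go to s0, push YXZ → (s0, yxyxyxxz, YXZ)
  read y, top Y: go to s1, push YY → (s1, xyxyxxz, YYXZ)
  read x, top Y: go to s1, push ε → (s1, yxyxxz, YXZ)
  read y, top Y: go to s2, push ε → (s2, xyxxz, XZ)
  read x, top X: go to s4, push ε → (s4, yxxz, Z)
  read y, top Z: go to s2, push Z → (s2, xxz, Z)
  read x, top Z: go to s3, push YZ → (s3, xz, YZ)
  read x, top Y: go to s3, push ε → (s3, z, Z)
  read z, top Z: go to s2, push ε → (s2, ε, ε)
All input consumed and the stack is empty.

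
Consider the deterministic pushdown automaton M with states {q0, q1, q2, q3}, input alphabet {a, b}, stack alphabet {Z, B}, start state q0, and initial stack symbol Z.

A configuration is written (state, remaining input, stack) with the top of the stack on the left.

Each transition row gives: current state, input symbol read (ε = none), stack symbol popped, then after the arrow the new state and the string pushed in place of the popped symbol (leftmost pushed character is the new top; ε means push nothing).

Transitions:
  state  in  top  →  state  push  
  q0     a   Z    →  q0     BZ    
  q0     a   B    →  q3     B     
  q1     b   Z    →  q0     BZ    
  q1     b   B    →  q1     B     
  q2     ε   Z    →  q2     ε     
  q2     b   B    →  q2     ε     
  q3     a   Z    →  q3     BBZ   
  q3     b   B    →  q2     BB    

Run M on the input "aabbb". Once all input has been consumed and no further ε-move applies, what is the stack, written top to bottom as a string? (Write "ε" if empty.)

(q0, aabbb, Z)
  read a, top Z: go to q0, push BZ → (q0, abbb, BZ)
  read a, top B: go to q3, push B → (q3, bbb, BZ)
  read b, top B: go to q2, push BB → (q2, bb, BBZ)
  read b, top B: go to q2, push ε → (q2, b, BZ)
  read b, top B: go to q2, push ε → (q2, ε, Z)
  ε-move, top Z: go to q2, push ε → (q2, ε, ε)
All input consumed in state q2 with stack ε.

ε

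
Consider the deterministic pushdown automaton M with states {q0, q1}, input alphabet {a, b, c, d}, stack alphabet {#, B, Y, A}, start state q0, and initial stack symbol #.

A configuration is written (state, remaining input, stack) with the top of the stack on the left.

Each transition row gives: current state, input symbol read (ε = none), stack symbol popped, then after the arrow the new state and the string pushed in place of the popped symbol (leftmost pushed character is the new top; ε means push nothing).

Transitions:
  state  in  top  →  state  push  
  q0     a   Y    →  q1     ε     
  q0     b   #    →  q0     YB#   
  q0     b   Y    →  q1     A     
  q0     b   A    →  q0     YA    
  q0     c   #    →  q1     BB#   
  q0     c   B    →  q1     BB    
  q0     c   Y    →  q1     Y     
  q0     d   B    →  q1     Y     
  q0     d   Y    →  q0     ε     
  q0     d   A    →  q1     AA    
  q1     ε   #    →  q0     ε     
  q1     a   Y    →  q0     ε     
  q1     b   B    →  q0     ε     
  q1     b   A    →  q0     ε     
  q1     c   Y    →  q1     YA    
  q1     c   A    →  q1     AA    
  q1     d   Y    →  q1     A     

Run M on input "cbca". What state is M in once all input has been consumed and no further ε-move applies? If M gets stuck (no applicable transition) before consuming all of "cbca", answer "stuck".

(q0, cbca, #)
  read c, top #: go to q1, push BB# → (q1, bca, BB#)
  read b, top B: go to q0, push ε → (q0, ca, B#)
  read c, top B: go to q1, push BB → (q1, a, BB#)
No transition for (q1, a, top B); M blocks with input a remaining.

stuck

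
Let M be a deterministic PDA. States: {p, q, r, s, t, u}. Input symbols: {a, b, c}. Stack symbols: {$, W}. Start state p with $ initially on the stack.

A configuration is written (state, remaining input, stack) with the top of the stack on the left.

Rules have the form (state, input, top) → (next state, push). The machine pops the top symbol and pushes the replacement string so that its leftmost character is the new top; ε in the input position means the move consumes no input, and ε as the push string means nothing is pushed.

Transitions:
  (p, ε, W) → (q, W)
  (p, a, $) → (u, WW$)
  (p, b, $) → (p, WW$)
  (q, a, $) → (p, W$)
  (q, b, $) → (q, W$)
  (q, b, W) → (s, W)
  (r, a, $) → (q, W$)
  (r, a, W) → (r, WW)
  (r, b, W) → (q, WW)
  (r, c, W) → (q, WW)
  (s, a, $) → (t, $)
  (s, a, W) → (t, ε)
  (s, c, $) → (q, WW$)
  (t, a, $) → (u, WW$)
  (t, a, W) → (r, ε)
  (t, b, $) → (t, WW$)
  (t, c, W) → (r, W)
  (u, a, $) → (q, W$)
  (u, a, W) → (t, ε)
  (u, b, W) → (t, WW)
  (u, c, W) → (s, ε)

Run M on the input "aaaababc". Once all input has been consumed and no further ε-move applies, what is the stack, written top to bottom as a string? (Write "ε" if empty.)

(p, aaaababc, $)
  read a, top $: go to u, push WW$ → (u, aaababc, WW$)
  read a, top W: go to t, push ε → (t, aababc, W$)
  read a, top W: go to r, push ε → (r, ababc, $)
  read a, top $: go to q, push W$ → (q, babc, W$)
  read b, top W: go to s, push W → (s, abc, W$)
  read a, top W: go to t, push ε → (t, bc, $)
  read b, top $: go to t, push WW$ → (t, c, WW$)
  read c, top W: go to r, push W → (r, ε, WW$)
All input consumed in state r with stack WW$.

WW$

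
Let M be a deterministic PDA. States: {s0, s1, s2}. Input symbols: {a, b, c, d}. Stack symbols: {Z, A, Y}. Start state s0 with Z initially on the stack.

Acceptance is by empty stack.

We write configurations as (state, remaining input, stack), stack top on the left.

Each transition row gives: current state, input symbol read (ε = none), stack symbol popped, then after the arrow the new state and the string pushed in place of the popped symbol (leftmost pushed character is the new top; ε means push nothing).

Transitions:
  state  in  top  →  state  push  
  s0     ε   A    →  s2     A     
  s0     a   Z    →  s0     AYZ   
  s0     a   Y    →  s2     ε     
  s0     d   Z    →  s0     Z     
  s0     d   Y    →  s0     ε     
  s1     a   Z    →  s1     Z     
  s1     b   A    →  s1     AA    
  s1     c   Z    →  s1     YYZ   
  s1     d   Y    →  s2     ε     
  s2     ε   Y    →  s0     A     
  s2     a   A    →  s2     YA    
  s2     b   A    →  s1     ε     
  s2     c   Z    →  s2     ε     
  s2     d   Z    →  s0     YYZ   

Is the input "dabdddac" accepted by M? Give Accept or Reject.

(s0, dabdddac, Z)
  read d, top Z: go to s0, push Z → (s0, abdddac, Z)
  read a, top Z: go to s0, push AYZ → (s0, bdddac, AYZ)
  ε-move, top A: go to s2, push A → (s2, bdddac, AYZ)
  read b, top A: go to s1, push ε → (s1, dddac, YZ)
  read d, top Y: go to s2, push ε → (s2, ddac, Z)
  read d, top Z: go to s0, push YYZ → (s0, dac, YYZ)
  read d, top Y: go to s0, push ε → (s0, ac, YZ)
  read a, top Y: go to s2, push ε → (s2, c, Z)
  read c, top Z: go to s2, push ε → (s2, ε, ε)
All input consumed and the stack is empty.

Accept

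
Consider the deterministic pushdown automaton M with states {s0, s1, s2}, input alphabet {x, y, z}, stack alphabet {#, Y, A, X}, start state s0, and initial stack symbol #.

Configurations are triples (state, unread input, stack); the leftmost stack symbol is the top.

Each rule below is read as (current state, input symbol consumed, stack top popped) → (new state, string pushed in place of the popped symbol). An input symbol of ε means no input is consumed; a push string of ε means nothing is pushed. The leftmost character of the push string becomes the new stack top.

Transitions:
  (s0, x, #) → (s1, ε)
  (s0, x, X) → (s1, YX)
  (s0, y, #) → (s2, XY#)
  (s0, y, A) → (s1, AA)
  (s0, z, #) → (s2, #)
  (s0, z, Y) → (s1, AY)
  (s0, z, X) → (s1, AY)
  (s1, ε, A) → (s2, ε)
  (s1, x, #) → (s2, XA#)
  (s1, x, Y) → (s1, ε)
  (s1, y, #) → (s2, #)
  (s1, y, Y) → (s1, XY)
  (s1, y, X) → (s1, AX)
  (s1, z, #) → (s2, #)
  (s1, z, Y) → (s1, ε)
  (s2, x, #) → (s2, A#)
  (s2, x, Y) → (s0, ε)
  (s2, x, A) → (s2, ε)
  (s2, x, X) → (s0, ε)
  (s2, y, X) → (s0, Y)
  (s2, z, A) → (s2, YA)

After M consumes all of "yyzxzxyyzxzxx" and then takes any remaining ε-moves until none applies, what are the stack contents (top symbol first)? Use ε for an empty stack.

(s0, yyzxzxyyzxzxx, #)
  read y, top #: go to s2, push XY# → (s2, yzxzxyyzxzxx, XY#)
  read y, top X: go to s0, push Y → (s0, zxzxyyzxzxx, YY#)
  read z, top Y: go to s1, push AY → (s1, xzxyyzxzxx, AYY#)
  ε-move, top A: go to s2, push ε → (s2, xzxyyzxzxx, YY#)
  read x, top Y: go to s0, push ε → (s0, zxyyzxzxx, Y#)
  read z, top Y: go to s1, push AY → (s1, xyyzxzxx, AY#)
  ε-move, top A: go to s2, push ε → (s2, xyyzxzxx, Y#)
  read x, top Y: go to s0, push ε → (s0, yyzxzxx, #)
  read y, top #: go to s2, push XY# → (s2, yzxzxx, XY#)
  read y, top X: go to s0, push Y → (s0, zxzxx, YY#)
  read z, top Y: go to s1, push AY → (s1, xzxx, AYY#)
  ε-move, top A: go to s2, push ε → (s2, xzxx, YY#)
  read x, top Y: go to s0, push ε → (s0, zxx, Y#)
  read z, top Y: go to s1, push AY → (s1, xx, AY#)
  ε-move, top A: go to s2, push ε → (s2, xx, Y#)
  read x, top Y: go to s0, push ε → (s0, x, #)
  read x, top #: go to s1, push ε → (s1, ε, ε)
All input consumed in state s1 with stack ε.

ε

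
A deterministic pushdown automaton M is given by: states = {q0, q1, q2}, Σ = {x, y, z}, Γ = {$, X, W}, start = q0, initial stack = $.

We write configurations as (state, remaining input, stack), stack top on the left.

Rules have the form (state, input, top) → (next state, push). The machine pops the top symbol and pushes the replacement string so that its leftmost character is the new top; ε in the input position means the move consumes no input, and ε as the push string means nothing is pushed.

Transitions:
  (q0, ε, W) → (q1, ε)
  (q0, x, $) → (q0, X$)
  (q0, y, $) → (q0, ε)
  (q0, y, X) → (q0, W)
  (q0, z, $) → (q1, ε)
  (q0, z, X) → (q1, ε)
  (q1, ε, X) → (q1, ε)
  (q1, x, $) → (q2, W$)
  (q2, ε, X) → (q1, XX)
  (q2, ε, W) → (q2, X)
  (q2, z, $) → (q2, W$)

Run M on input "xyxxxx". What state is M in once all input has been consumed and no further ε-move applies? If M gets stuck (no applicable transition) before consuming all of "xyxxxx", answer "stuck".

q1

(q0, xyxxxx, $) ⊢ (q0, yxxxx, X$) ⊢ (q0, xxxx, W$) ⊢ (q1, xxxx, $) ⊢ (q2, xxx, W$) ⊢ (q2, xxx, X$) ⊢ (q1, xxx, XX$) ⊢ (q1, xxx, X$) ⊢ (q1, xxx, $) ⊢ (q2, xx, W$) ⊢ (q2, xx, X$) ⊢ (q1, xx, XX$) ⊢ (q1, xx, X$) ⊢ (q1, xx, $) ⊢ (q2, x, W$) ⊢ (q2, x, X$) ⊢ (q1, x, XX$) ⊢ (q1, x, X$) ⊢ (q1, x, $) ⊢ (q2, ε, W$) ⊢ (q2, ε, X$) ⊢ (q1, ε, XX$) ⊢ (q1, ε, X$) ⊢ (q1, ε, $)
All input consumed; M is in state q1.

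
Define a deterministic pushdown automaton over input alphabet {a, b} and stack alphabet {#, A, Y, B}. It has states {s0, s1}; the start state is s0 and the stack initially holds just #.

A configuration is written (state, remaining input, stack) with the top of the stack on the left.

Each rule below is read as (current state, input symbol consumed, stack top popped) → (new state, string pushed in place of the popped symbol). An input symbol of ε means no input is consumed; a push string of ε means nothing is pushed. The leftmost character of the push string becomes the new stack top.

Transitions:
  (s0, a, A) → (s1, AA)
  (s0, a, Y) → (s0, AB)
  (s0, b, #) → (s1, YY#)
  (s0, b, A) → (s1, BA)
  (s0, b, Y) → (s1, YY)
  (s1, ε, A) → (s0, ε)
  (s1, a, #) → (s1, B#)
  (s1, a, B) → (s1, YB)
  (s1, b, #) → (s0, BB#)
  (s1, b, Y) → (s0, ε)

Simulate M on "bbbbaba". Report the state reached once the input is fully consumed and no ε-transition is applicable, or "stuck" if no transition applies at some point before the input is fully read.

(s0, bbbbaba, #) ⊢ (s1, bbbaba, YY#) ⊢ (s0, bbaba, Y#) ⊢ (s1, baba, YY#) ⊢ (s0, aba, Y#) ⊢ (s0, ba, AB#) ⊢ (s1, a, BAB#) ⊢ (s1, ε, YBAB#)
All input consumed; M is in state s1.

s1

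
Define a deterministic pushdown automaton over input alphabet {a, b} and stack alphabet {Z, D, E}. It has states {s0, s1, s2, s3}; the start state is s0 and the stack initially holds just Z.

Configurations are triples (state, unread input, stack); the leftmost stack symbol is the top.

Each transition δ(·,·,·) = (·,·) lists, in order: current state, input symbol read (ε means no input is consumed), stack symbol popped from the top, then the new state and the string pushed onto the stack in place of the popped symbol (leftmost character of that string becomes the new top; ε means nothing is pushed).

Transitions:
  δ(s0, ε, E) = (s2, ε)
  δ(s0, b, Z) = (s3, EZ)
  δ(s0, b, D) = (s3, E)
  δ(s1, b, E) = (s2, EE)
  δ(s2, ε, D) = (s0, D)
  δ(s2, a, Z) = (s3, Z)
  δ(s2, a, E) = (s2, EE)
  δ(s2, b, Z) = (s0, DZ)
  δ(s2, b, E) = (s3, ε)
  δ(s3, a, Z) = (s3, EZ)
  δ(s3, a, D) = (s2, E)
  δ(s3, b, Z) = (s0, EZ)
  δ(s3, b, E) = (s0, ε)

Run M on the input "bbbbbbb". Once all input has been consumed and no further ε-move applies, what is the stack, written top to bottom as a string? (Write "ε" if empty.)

(s0, bbbbbbb, Z)
  read b, top Z: go to s3, push EZ → (s3, bbbbbb, EZ)
  read b, top E: go to s0, push ε → (s0, bbbbb, Z)
  read b, top Z: go to s3, push EZ → (s3, bbbb, EZ)
  read b, top E: go to s0, push ε → (s0, bbb, Z)
  read b, top Z: go to s3, push EZ → (s3, bb, EZ)
  read b, top E: go to s0, push ε → (s0, b, Z)
  read b, top Z: go to s3, push EZ → (s3, ε, EZ)
All input consumed in state s3 with stack EZ.

EZ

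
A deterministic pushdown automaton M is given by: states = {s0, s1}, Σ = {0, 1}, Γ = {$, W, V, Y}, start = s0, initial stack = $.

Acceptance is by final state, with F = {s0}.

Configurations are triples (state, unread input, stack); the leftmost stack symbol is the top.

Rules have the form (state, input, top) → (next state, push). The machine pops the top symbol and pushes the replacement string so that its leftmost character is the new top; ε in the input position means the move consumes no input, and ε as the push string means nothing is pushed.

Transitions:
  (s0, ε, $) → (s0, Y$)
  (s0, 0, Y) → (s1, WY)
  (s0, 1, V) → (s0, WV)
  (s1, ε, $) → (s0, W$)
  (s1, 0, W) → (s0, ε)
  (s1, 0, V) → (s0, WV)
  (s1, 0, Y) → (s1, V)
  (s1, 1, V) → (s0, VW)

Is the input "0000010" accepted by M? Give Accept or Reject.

(s0, 0000010, $) ⊢ (s0, 0000010, Y$) ⊢ (s1, 000010, WY$) ⊢ (s0, 00010, Y$) ⊢ (s1, 0010, WY$) ⊢ (s0, 010, Y$) ⊢ (s1, 10, WY$)
No transition applies at (s1, 10, WY$); input not fully consumed.

Reject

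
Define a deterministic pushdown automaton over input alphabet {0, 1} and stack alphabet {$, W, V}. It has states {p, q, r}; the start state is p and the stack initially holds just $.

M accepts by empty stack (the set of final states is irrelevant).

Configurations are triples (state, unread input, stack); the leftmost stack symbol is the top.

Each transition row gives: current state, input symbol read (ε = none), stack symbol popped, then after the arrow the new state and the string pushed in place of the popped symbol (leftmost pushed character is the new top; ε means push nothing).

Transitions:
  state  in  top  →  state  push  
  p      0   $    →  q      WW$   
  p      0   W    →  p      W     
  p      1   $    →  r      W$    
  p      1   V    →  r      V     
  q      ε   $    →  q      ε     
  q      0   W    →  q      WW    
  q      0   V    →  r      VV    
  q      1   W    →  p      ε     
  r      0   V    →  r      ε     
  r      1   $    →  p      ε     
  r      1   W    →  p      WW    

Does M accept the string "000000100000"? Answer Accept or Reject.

Reject

(p, 000000100000, $)
  read 0, top $: go to q, push WW$ → (q, 00000100000, WW$)
  read 0, top W: go to q, push WW → (q, 0000100000, WWW$)
  read 0, top W: go to q, push WW → (q, 000100000, WWWW$)
  read 0, top W: go to q, push WW → (q, 00100000, WWWWW$)
  read 0, top W: go to q, push WW → (q, 0100000, WWWWWW$)
  read 0, top W: go to q, push WW → (q, 100000, WWWWWWW$)
  read 1, top W: go to p, push ε → (p, 00000, WWWWWW$)
  read 0, top W: go to p, push W → (p, 0000, WWWWWW$)
  read 0, top W: go to p, push W → (p, 000, WWWWWW$)
  read 0, top W: go to p, push W → (p, 00, WWWWWW$)
  read 0, top W: go to p, push W → (p, 0, WWWWWW$)
  read 0, top W: go to p, push W → (p, ε, WWWWWW$)
All input consumed; stack is WWWWWW$, not empty, and no further ε-move applies.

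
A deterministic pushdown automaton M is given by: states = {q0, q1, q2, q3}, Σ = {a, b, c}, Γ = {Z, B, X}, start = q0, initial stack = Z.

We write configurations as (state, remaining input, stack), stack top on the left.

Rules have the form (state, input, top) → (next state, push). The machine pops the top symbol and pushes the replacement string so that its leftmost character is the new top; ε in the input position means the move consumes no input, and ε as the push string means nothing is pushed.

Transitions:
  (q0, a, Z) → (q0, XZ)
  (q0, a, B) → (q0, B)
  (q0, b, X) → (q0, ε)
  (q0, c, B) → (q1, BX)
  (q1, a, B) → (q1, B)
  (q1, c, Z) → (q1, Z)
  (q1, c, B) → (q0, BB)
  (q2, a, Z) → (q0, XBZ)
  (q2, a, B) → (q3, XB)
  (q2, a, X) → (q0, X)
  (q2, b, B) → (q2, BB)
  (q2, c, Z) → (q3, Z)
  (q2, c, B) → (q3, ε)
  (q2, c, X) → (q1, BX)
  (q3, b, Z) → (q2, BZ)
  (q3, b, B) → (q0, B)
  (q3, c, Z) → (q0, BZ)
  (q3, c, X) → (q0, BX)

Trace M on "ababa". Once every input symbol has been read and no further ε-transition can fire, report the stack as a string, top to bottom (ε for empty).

(q0, ababa, Z)
  read a, top Z: go to q0, push XZ → (q0, baba, XZ)
  read b, top X: go to q0, push ε → (q0, aba, Z)
  read a, top Z: go to q0, push XZ → (q0, ba, XZ)
  read b, top X: go to q0, push ε → (q0, a, Z)
  read a, top Z: go to q0, push XZ → (q0, ε, XZ)
All input consumed in state q0 with stack XZ.

XZ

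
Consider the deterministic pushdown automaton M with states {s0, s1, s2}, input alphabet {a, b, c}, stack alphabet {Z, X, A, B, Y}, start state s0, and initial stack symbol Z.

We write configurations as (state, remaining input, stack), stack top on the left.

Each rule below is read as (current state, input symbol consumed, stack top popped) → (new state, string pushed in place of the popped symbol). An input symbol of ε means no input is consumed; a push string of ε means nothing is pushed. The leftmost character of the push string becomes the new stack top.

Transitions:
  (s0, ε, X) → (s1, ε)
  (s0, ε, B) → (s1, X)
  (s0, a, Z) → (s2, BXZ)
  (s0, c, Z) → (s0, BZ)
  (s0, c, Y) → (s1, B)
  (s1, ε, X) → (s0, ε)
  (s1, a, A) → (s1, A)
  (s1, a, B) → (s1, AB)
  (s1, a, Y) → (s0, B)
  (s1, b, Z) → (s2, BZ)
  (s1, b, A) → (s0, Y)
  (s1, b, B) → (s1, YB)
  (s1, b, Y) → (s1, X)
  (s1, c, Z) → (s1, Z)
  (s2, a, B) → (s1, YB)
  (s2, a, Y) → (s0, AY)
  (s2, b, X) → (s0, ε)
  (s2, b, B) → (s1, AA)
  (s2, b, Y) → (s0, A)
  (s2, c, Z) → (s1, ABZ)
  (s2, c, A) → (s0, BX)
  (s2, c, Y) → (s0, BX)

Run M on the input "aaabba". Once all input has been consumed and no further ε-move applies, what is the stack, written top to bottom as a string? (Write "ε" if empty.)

AAZ

(s0, aaabba, Z)
  read a, top Z: go to s2, push BXZ → (s2, aabba, BXZ)
  read a, top B: go to s1, push YB → (s1, abba, YBXZ)
  read a, top Y: go to s0, push B → (s0, bba, BBXZ)
  ε-move, top B: go to s1, push X → (s1, bba, XBXZ)
  ε-move, top X: go to s0, push ε → (s0, bba, BXZ)
  ε-move, top B: go to s1, push X → (s1, bba, XXZ)
  ε-move, top X: go to s0, push ε → (s0, bba, XZ)
  ε-move, top X: go to s1, push ε → (s1, bba, Z)
  read b, top Z: go to s2, push BZ → (s2, ba, BZ)
  read b, top B: go to s1, push AA → (s1, a, AAZ)
  read a, top A: go to s1, push A → (s1, ε, AAZ)
All input consumed in state s1 with stack AAZ.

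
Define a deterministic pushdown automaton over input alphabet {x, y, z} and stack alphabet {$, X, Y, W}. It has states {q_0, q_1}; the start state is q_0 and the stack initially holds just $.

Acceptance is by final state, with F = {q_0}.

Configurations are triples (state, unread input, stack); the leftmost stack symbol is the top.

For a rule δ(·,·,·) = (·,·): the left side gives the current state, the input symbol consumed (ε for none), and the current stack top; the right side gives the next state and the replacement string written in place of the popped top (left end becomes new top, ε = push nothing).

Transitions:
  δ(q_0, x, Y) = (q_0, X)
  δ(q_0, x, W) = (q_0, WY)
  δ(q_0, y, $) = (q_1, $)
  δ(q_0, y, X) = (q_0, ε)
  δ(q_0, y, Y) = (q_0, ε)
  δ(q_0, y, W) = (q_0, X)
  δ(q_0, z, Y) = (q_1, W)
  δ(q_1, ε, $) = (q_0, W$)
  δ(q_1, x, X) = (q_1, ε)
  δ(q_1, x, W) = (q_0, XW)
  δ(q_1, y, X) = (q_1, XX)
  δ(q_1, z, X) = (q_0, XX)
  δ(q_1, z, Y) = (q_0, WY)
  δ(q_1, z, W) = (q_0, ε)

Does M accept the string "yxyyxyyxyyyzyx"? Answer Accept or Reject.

Reject

(q_0, yxyyxyyxyyyzyx, $) ⊢ (q_1, xyyxyyxyyyzyx, $) ⊢ (q_0, xyyxyyxyyyzyx, W$) ⊢ (q_0, yyxyyxyyyzyx, WY$) ⊢ (q_0, yxyyxyyyzyx, XY$) ⊢ (q_0, xyyxyyyzyx, Y$) ⊢ (q_0, yyxyyyzyx, X$) ⊢ (q_0, yxyyyzyx, $) ⊢ (q_1, xyyyzyx, $) ⊢ (q_0, xyyyzyx, W$) ⊢ (q_0, yyyzyx, WY$) ⊢ (q_0, yyzyx, XY$) ⊢ (q_0, yzyx, Y$) ⊢ (q_0, zyx, $)
No transition applies at (q_0, zyx, $); input not fully consumed.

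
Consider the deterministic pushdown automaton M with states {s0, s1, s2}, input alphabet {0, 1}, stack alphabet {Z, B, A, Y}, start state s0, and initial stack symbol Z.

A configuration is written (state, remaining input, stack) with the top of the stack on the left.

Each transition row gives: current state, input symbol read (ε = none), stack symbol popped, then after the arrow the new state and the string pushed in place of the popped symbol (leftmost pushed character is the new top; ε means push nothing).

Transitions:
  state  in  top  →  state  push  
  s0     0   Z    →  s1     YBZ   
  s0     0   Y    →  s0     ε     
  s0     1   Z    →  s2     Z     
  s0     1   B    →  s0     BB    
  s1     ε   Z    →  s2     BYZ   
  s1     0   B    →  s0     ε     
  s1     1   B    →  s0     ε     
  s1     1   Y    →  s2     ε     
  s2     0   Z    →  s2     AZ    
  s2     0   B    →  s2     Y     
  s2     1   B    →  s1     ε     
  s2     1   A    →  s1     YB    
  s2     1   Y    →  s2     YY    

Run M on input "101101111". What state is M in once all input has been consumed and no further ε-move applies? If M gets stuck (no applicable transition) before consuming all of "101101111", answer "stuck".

s2

(s0, 101101111, Z) ⊢ (s2, 01101111, Z) ⊢ (s2, 1101111, AZ) ⊢ (s1, 101111, YBZ) ⊢ (s2, 01111, BZ) ⊢ (s2, 1111, YZ) ⊢ (s2, 111, YYZ) ⊢ (s2, 11, YYYZ) ⊢ (s2, 1, YYYYZ) ⊢ (s2, ε, YYYYYZ)
All input consumed; M is in state s2.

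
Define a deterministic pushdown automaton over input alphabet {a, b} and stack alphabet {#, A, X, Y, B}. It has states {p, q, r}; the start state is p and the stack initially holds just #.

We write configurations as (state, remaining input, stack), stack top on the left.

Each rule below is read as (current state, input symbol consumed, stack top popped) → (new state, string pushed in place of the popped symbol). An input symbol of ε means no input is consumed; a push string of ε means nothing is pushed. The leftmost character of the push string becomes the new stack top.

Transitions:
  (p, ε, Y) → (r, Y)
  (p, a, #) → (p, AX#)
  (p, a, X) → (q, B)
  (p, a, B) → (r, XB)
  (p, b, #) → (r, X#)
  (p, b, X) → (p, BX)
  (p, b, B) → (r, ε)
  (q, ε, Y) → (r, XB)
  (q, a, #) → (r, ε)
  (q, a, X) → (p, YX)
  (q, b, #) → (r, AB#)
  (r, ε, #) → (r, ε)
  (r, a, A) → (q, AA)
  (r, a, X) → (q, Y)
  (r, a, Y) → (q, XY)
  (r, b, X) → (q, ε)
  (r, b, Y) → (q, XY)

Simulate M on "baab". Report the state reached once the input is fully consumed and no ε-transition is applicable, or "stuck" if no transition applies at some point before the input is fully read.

q

(p, baab, #)
  read b, top #: go to r, push X# → (r, aab, X#)
  read a, top X: go to q, push Y → (q, ab, Y#)
  ε-move, top Y: go to r, push XB → (r, ab, XB#)
  read a, top X: go to q, push Y → (q, b, YB#)
  ε-move, top Y: go to r, push XB → (r, b, XBB#)
  read b, top X: go to q, push ε → (q, ε, BB#)
All input consumed; M is in state q.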